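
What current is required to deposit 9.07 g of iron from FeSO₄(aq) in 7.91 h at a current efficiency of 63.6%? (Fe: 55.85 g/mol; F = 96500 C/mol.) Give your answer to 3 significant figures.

n(Fe) = 9.07 / 55.85 = 0.1624 mol
Fe²⁺ + 2e⁻ → Fe, so n(e⁻) = 2 × 0.1624 = 0.3248 mol
Q = 0.3248 × 96500 / 0.636 = 49280 C
I = Q / t = 49280 / 28476 s = 1.73 A

1.73 A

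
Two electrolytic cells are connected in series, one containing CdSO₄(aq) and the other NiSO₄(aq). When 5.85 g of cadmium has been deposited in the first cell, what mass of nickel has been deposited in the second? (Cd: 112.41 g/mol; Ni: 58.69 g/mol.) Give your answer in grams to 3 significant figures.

3.05 g

n(Cd) = 5.85 / 112.41 = 0.05204 mol
Cd²⁺ + 2e⁻ → Cd, so n(e⁻) = 2 × 0.05204 = 0.1041 mol
The cells are in series, so the same charge (and hence the same n(e⁻) = 0.1041 mol) passes through both.
Ni²⁺ + 2e⁻ → Ni, so n(Ni) = 0.1041 / 2 = 0.05205 mol
m(Ni) = 0.05205 × 58.69 = 3.05 g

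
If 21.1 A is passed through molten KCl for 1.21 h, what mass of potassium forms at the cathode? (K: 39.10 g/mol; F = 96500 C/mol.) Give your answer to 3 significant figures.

Charge passed = 21.1 × 4356 = 91910 C
Moles of electrons = 91910 / 96500 = 0.9524 mol
K⁺ + e⁻ → K, so n(K) = 0.9524 mol
m = 0.9524 × 39.10 = 37.2 g

37.2 g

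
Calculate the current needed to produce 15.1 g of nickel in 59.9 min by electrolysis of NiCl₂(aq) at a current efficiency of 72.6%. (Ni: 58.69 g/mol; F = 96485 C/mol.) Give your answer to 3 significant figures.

19.0 A

n(Ni) = 15.1 / 58.69 = 0.2573 mol
Ni²⁺ + 2e⁻ → Ni, so n(e⁻) = 2 × 0.2573 = 0.5146 mol
Q = 0.5146 × 96485 / 0.726 = 68390 C
I = Q / t = 68390 / 3594 s = 19.0 A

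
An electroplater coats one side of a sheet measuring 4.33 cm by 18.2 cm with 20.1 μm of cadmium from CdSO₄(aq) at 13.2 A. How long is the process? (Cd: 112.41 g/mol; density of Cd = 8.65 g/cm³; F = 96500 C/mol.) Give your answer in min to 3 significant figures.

Plated area = 4.33 × 18.2 = 78.81 cm²
Volume = 78.81 × 20.1×10⁻⁴ cm = 0.1584 cm³
m(Cd) = 0.1584 × 8.65 = 1.370 g
n(Cd) = 1.370 / 112.41 = 0.01219 mol; n(e⁻) = 2 × 0.01219 = 0.02438 mol
Q = 0.02438 × 96500 = 2353 C
t = 2353 / 13.2 = 178.3 s = 2.97 min

2.97 min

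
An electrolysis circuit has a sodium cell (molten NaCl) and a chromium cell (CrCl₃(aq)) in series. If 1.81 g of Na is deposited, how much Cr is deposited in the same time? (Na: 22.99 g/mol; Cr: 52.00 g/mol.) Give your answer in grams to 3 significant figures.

1.36 g

n(Na) = 1.81 / 22.99 = 0.07873 mol
Na⁺ + e⁻ → Na, so n(e⁻) = 0.07873 mol
Since the cells are in series, n(e⁻) in the Cr cell is also 0.07873 mol.
Cr³⁺ + 3e⁻ → Cr, so n(Cr) = 0.07873 / 3 = 0.02624 mol
m(Cr) = 0.02624 × 52.00 = 1.36 g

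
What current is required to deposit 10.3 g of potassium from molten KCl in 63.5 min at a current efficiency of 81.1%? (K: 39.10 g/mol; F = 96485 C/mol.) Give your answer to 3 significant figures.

8.23 A

n(K) = 10.3 / 39.10 = 0.2634 mol
K⁺ + e⁻ → K, so n(e⁻) = 0.2634 mol
Q = 0.2634 × 96485 / 0.811 = 31340 C
I = Q / t = 31340 / 3810 s = 8.23 A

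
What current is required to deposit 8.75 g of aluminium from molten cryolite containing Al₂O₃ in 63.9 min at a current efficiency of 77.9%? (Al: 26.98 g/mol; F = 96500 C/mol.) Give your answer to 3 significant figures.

31.4 A

n(Al) = 8.75 / 26.98 = 0.3243 mol
Al³⁺ + 3e⁻ → Al, so n(e⁻) = 3 × 0.3243 = 0.9729 mol
Q = 0.9729 × 96500 / 0.779 = 1.205×10^5 C
I = Q / t = 1.205×10^5 / 3834 s = 31.4 A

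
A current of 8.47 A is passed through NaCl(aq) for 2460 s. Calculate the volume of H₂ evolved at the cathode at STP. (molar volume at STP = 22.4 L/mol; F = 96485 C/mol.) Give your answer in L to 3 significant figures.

Q = It = 8.47 × 2460 = 20840 C
Moles of electrons = 20840 / 96485 = 0.2160 mol
2H⁺ + 2e⁻ → H₂, so n(H₂) = 0.2160 / 2 = 0.1080 mol
V = 0.1080 × 22.4 = 2.419 L

2.42 L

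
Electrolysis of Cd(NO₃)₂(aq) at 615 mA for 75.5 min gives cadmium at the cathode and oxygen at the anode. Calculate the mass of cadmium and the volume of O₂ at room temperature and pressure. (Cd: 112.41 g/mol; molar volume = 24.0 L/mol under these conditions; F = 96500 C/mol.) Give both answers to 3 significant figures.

1.62 g Cd; 0.173 L O₂

Q = 0.615 × 4530 = 2786 C; n(e⁻) = 2786 / 96500 = 0.02887 mol
Cathode: Cd²⁺ + 2e⁻ → Cd → n(Cd) = 0.02887/2 = 0.01444 mol → 1.62 g
Anode: 2H₂O → O₂ + 4H⁺ + 4e⁻ → n(O₂) = 0.02887/4 = 0.007218 mol → 0.173 L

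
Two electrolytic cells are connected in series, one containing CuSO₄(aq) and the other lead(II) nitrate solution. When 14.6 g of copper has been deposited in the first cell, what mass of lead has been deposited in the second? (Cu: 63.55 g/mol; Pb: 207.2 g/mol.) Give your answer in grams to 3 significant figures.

n(Cu) = 14.6 / 63.55 = 0.2297 mol
Cu²⁺ + 2e⁻ → Cu, so n(e⁻) = 2 × 0.2297 = 0.4594 mol
Same current for the same time ⇒ same n(e⁻) = 0.4594 mol in both cells.
Pb²⁺ + 2e⁻ → Pb, so n(Pb) = 0.4594 / 2 = 0.2297 mol
m(Pb) = 0.2297 × 207.2 = 47.6 g

47.6 g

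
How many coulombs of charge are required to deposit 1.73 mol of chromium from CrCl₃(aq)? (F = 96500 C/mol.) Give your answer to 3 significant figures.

5.01×10^5 C

Cr³⁺ + 3e⁻ → Cr, so n(e⁻) = 3 × 1.73 = 5.190 mol
Q = 5.190 × 96500 = 5.008×10^5 C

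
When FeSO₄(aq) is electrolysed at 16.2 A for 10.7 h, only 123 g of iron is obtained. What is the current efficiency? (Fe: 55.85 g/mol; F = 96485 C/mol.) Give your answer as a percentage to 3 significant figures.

68.1%

Q = 16.2 × 38520 = 6.240×10^5 C
n(e⁻) = 6.240×10^5 / 96485 = 6.467 mol
Fe²⁺ + 2e⁻ → Fe, so theoretical n(Fe) = 3.234 mol → 180.6 g
Efficiency = 123 / 180.6 = 0.6811 = 68.1%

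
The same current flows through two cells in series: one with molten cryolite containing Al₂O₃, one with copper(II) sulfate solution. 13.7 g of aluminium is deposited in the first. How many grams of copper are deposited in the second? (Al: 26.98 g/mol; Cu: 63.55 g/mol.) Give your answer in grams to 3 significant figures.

48.4 g

n(Al) = 13.7 / 26.98 = 0.5078 mol
Al³⁺ + 3e⁻ → Al, so n(e⁻) = 3 × 0.5078 = 1.523 mol
The cells are in series, so the same charge (and hence the same n(e⁻) = 1.523 mol) passes through both.
Cu²⁺ + 2e⁻ → Cu, so n(Cu) = 1.523 / 2 = 0.7615 mol
m(Cu) = 0.7615 × 63.55 = 48.4 g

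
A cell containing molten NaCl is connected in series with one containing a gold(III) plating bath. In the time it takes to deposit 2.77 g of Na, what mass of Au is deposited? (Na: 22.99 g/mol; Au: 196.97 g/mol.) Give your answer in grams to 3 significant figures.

7.91 g

n(Na) = 2.77 / 22.99 = 0.1205 mol
Na⁺ + e⁻ → Na, so n(e⁻) = 0.1205 mol
Since the cells are in series, n(e⁻) in the Au cell is also 0.1205 mol.
Au³⁺ + 3e⁻ → Au, so n(Au) = 0.1205 / 3 = 0.04017 mol
m(Au) = 0.04017 × 196.97 = 7.91 g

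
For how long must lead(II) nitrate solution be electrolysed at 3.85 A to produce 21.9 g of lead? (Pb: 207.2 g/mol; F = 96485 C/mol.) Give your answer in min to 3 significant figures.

88.3 min

n(Pb) = 21.9 / 207.2 = 0.1057 mol
Pb²⁺ + 2e⁻ → Pb, so n(e⁻) = 2 × 0.1057 = 0.2114 mol
Q = 0.2114 × 96485 = 20400 C
t = Q / I = 20400 / 3.85 = 5299 s = 88.3 min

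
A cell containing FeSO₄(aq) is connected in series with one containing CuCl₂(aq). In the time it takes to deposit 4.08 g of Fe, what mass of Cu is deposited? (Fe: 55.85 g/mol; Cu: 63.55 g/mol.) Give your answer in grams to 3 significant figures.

n(Fe) = 4.08 / 55.85 = 0.07305 mol
Fe²⁺ + 2e⁻ → Fe, so n(e⁻) = 2 × 0.07305 = 0.1461 mol
Since the cells are in series, n(e⁻) in the Cu cell is also 0.1461 mol.
Cu²⁺ + 2e⁻ → Cu, so n(Cu) = 0.1461 / 2 = 0.07305 mol
m(Cu) = 0.07305 × 63.55 = 4.64 g

4.64 g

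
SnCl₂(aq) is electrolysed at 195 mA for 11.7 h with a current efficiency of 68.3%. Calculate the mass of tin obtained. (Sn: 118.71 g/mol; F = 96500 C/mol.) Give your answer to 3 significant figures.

Q = 0.195 × 42120 = 8213 C
n(e⁻) = 8213 / 96500 = 0.08511 mol
Sn²⁺ + 2e⁻ → Sn, so theoretical m(Sn) = 0.04256 × 118.71 = 5.052 g
Actual mass = 68.3% × 5.052 = 3.45 g

3.45 g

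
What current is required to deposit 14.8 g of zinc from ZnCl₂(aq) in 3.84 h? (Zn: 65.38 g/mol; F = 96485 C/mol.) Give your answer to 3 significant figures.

n(Zn) = 14.8 / 65.38 = 0.2264 mol
Zn²⁺ + 2e⁻ → Zn, so n(e⁻) = 2 × 0.2264 = 0.4528 mol
Q = 0.4528 × 96485 = 43690 C
I = Q / t = 43690 / 13824 s = 3.16 A

3.16 A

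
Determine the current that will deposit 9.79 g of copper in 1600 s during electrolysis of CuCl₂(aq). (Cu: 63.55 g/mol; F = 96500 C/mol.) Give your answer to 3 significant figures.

n(Cu) = 9.79 / 63.55 = 0.1541 mol
Cu²⁺ + 2e⁻ → Cu, so n(e⁻) = 2 × 0.1541 = 0.3082 mol
Q = 0.3082 × 96500 = 29740 C
I = Q / t = 29740 / 1600 s = 18.6 A

18.6 A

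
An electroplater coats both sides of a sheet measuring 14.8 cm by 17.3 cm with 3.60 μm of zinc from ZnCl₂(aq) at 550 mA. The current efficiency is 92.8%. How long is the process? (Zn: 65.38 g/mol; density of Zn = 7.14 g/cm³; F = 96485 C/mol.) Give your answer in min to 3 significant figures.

127 min

Plated area = 2 × 14.8 × 17.3 = 512.1 cm²
Volume = 512.1 × 3.60×10⁻⁴ cm = 0.1844 cm³
m(Zn) = 0.1844 × 7.14 = 1.317 g
n(Zn) = 1.317 / 65.38 = 0.02014 mol; n(e⁻) = 2 × 0.02014 = 0.04028 mol
Q = 0.04028 × 96485 / 0.928 = 4188 C
t = 4188 / 0.550 = 7615 s = 127 min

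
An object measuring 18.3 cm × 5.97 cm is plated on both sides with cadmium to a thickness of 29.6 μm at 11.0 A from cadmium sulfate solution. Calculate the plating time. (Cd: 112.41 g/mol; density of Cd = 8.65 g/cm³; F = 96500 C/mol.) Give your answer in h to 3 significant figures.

0.243 h

Plated area = 2 × 18.3 × 5.97 = 218.5 cm²
Volume = 218.5 × 29.6×10⁻⁴ cm = 0.6468 cm³
m(Cd) = 0.6468 × 8.65 = 5.595 g
n(Cd) = 5.595 / 112.41 = 0.04977 mol; n(e⁻) = 2 × 0.04977 = 0.09954 mol
Q = 0.09954 × 96500 = 9606 C
t = 9606 / 11.0 = 873.3 s = 0.243 h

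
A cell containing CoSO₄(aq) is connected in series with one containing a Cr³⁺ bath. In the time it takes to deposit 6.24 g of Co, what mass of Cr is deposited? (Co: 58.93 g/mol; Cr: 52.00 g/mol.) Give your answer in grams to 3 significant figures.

3.67 g

n(Co) = 6.24 / 58.93 = 0.1059 mol
Co²⁺ + 2e⁻ → Co, so n(e⁻) = 2 × 0.1059 = 0.2118 mol
The cells are in series, so the same charge (and hence the same n(e⁻) = 0.2118 mol) passes through both.
Cr³⁺ + 3e⁻ → Cr, so n(Cr) = 0.2118 / 3 = 0.07060 mol
m(Cr) = 0.07060 × 52.00 = 3.67 g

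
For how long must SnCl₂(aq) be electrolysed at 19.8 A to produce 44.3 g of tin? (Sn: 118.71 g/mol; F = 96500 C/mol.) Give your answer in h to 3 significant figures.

n(Sn) = 44.3 / 118.71 = 0.3732 mol
Sn²⁺ + 2e⁻ → Sn, so n(e⁻) = 2 × 0.3732 = 0.7464 mol
Q = 0.7464 × 96500 = 72030 C
t = Q / I = 72030 / 19.8 = 3638 s = 1.01 h

1.01 h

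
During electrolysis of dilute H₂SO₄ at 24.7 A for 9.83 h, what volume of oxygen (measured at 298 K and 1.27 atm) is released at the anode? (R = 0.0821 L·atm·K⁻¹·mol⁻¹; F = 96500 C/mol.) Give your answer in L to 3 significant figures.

43.6 L

Q = 24.7 A × 35388 s = 8.741×10^5 C
n(e⁻) = 8.741×10^5 / 96500 = 9.058 mol
2H₂O → O₂ + 4H⁺ + 4e⁻, so n(O₂) = 9.058 / 4 = 2.265 mol
V = nRT/P = 2.265 × 0.0821 × 298 / 1.27 = 43.63 L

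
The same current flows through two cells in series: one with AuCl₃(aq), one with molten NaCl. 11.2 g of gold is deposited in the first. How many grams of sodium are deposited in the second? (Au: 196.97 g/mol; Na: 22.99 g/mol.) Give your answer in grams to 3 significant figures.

n(Au) = 11.2 / 196.97 = 0.05686 mol
Au³⁺ + 3e⁻ → Au, so n(e⁻) = 3 × 0.05686 = 0.1706 mol
Since the cells are in series, n(e⁻) in the Na cell is also 0.1706 mol.
Na⁺ + e⁻ → Na, so n(Na) = 0.1706 mol
m(Na) = 0.1706 × 22.99 = 3.92 g

3.92 g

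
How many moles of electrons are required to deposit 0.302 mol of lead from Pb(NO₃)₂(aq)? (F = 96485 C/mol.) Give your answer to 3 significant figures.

0.604 mol

Pb²⁺ + 2e⁻ → Pb, so n(e⁻) = 2 × 0.302 = 0.6040 mol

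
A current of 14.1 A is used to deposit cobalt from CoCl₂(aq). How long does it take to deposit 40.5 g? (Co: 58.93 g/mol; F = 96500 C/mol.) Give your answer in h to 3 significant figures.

2.61 h

n(Co) = 40.5 / 58.93 = 0.6873 mol
Co²⁺ + 2e⁻ → Co, so n(e⁻) = 2 × 0.6873 = 1.375 mol
Q = 1.375 × 96500 = 1.327×10^5 C
t = Q / I = 1.327×10^5 / 14.1 = 9411 s = 2.61 h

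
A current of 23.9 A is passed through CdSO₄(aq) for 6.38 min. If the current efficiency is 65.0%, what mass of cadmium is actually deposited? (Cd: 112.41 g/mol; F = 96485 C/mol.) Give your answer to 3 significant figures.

Q = 23.9 × 382.8 = 9149 C
n(e⁻) = 9149 / 96485 = 0.09482 mol
Cd²⁺ + 2e⁻ → Cd, so theoretical m(Cd) = 0.04741 × 112.41 = 5.329 g
Actual mass = 65.0% × 5.329 = 3.46 g

3.46 g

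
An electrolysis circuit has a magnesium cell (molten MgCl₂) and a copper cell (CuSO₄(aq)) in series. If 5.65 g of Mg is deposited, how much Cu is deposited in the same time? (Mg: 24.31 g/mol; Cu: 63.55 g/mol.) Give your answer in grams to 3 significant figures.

n(Mg) = 5.65 / 24.31 = 0.2324 mol
Mg²⁺ + 2e⁻ → Mg, so n(e⁻) = 2 × 0.2324 = 0.4648 mol
Since the cells are in series, n(e⁻) in the Cu cell is also 0.4648 mol.
Cu²⁺ + 2e⁻ → Cu, so n(Cu) = 0.4648 / 2 = 0.2324 mol
m(Cu) = 0.2324 × 63.55 = 14.8 g

14.8 g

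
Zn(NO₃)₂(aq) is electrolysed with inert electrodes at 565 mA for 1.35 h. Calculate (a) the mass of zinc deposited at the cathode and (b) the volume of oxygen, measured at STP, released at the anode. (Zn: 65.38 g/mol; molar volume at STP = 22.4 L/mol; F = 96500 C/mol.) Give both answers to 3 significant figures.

Q = 0.565 × 4860 = 2746 C; n(e⁻) = 2746 / 96500 = 0.02846 mol
Cathode: Zn²⁺ + 2e⁻ → Zn → n(Zn) = 0.02846/2 = 0.01423 mol → 0.930 g
Anode: 2H₂O → O₂ + 4H⁺ + 4e⁻ → n(O₂) = 0.02846/4 = 0.007115 mol → 0.159 L

0.930 g Zn; 0.159 L O₂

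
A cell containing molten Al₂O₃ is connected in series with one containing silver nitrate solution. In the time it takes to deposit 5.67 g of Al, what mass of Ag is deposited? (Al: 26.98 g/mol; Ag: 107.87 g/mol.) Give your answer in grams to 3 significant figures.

68.0 g

n(Al) = 5.67 / 26.98 = 0.2102 mol
Al³⁺ + 3e⁻ → Al, so n(e⁻) = 3 × 0.2102 = 0.6306 mol
Since the cells are in series, n(e⁻) in the Ag cell is also 0.6306 mol.
Ag⁺ + e⁻ → Ag, so n(Ag) = 0.6306 mol
m(Ag) = 0.6306 × 107.87 = 68.0 g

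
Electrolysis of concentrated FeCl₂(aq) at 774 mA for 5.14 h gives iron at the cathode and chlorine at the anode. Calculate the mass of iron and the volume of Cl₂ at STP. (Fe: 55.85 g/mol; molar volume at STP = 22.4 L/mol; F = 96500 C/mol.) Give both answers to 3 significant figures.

Q = 0.774 × 18504 = 14320 C; n(e⁻) = 14320 / 96500 = 0.1484 mol
Cathode: Fe²⁺ + 2e⁻ → Fe → n(Fe) = 0.1484/2 = 0.07420 mol → 4.14 g
Anode: 2Cl⁻ → Cl₂ + 2e⁻ → n(Cl₂) = 0.1484/2 = 0.07420 mol → 1.66 L

4.14 g Fe; 1.66 L Cl₂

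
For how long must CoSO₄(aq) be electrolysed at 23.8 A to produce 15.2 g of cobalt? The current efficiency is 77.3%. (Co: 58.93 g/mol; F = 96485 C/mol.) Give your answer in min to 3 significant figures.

45.1 min

n(Co) = 15.2 / 58.93 = 0.2579 mol
Co²⁺ + 2e⁻ → Co, so n(e⁻) = 2 × 0.2579 = 0.5158 mol
Q = 0.5158 × 96485 / 0.773 = 64380 C
t = Q / I = 64380 / 23.8 = 2705 s = 45.1 min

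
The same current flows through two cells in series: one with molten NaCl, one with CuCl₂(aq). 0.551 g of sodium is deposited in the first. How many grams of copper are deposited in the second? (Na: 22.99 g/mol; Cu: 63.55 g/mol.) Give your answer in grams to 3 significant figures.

0.762 g

n(Na) = 0.551 / 22.99 = 0.02397 mol
Na⁺ + e⁻ → Na, so n(e⁻) = 0.02397 mol
Same current for the same time ⇒ same n(e⁻) = 0.02397 mol in both cells.
Cu²⁺ + 2e⁻ → Cu, so n(Cu) = 0.02397 / 2 = 0.01199 mol
m(Cu) = 0.01199 × 63.55 = 0.762 g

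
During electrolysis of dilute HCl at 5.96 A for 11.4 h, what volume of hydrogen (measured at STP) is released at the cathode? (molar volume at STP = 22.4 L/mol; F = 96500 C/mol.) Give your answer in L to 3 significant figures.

Q = 5.96 A × 41040 s = 2.446×10^5 C
n(e⁻) = Q/F = 2.446×10^5/96500 = 2.535 mol
2H⁺ + 2e⁻ → H₂, so n(H₂) = 2.535 / 2 = 1.268 mol
V = 1.268 × 22.4 = 28.40 L

28.4 L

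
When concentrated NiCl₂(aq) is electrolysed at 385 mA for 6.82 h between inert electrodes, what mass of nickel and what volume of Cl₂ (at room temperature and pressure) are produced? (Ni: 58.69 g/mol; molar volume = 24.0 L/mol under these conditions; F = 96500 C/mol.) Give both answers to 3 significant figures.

Q = 0.385 × 24552 = 9453 C; n(e⁻) = 9453 / 96500 = 0.09796 mol
Cathode: Ni²⁺ + 2e⁻ → Ni → n(Ni) = 0.09796/2 = 0.04898 mol → 2.87 g
Anode: 2Cl⁻ → Cl₂ + 2e⁻ → n(Cl₂) = 0.09796/2 = 0.04898 mol → 1.18 L

2.87 g Ni; 1.18 L Cl₂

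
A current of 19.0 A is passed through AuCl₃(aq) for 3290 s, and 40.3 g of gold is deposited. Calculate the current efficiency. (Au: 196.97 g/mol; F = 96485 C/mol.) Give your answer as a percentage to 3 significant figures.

94.7%

Q = 19.0 × 3290 = 62510 C
n(e⁻) = 62510 / 96485 = 0.6479 mol
Au³⁺ + 3e⁻ → Au, so theoretical n(Au) = 0.2160 mol → 42.55 g
Efficiency = 40.3 / 42.55 = 0.9471 = 94.7%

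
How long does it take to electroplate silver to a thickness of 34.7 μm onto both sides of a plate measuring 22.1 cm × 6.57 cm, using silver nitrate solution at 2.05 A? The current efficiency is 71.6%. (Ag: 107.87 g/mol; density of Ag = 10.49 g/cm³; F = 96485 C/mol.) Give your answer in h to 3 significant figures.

Plated area = 2 × 22.1 × 6.57 = 290.4 cm²
Volume = 290.4 × 34.7×10⁻⁴ cm = 1.008 cm³
m(Ag) = 1.008 × 10.49 = 10.57 g
n(Ag) = 10.57 / 107.87 = 0.09799 mol; n(e⁻) = 0.09799 mol
Q = 0.09799 × 96485 / 0.716 = 13200 C
t = 13200 / 2.05 = 6439 s = 1.79 h

1.79 h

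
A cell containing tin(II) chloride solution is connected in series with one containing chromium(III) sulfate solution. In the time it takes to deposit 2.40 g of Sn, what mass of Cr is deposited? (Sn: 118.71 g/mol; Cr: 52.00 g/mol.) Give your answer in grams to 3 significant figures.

n(Sn) = 2.40 / 118.71 = 0.02022 mol
Sn²⁺ + 2e⁻ → Sn, so n(e⁻) = 2 × 0.02022 = 0.04044 mol
The cells are in series, so the same charge (and hence the same n(e⁻) = 0.04044 mol) passes through both.
Cr³⁺ + 3e⁻ → Cr, so n(Cr) = 0.04044 / 3 = 0.01348 mol
m(Cr) = 0.01348 × 52.00 = 0.701 g

0.701 g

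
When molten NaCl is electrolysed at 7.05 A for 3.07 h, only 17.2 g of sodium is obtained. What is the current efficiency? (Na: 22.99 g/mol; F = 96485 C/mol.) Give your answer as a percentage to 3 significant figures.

92.6%

Q = 7.05 × 11052 = 77920 C
n(e⁻) = 77920 / 96485 = 0.8076 mol
Na⁺ + e⁻ → Na, so theoretical n(Na) = 0.8076 mol → 18.57 g
Efficiency = 17.2 / 18.57 = 0.9262 = 92.6%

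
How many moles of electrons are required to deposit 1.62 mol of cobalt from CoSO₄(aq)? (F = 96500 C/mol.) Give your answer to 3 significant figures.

3.24 mol

Co²⁺ + 2e⁻ → Co, so n(e⁻) = 2 × 1.62 = 3.240 mol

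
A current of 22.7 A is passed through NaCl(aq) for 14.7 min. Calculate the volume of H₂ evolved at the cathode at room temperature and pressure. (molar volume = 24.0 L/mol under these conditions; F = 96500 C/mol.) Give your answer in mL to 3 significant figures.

Q = 22.7 A × 882 s = 20020 C
n(e⁻) = 20020 / 96500 = 0.2075 mol
2H⁺ + 2e⁻ → H₂, so n(H₂) = 0.2075 / 2 = 0.1038 mol
V = 0.1038 × 24.0 = 2.491 L
= 2490 mL

2490 mL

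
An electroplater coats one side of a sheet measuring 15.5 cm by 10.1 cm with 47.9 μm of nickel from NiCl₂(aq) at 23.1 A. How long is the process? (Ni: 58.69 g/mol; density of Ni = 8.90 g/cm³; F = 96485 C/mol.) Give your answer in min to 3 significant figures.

15.8 min

Plated area = 15.5 × 10.1 = 156.6 cm²
Volume = 156.6 × 47.9×10⁻⁴ cm = 0.7501 cm³
m(Ni) = 0.7501 × 8.90 = 6.676 g
n(Ni) = 6.676 / 58.69 = 0.1138 mol; n(e⁻) = 2 × 0.1138 = 0.2276 mol
Q = 0.2276 × 96485 = 21960 C
t = 21960 / 23.1 = 950.6 s = 15.8 min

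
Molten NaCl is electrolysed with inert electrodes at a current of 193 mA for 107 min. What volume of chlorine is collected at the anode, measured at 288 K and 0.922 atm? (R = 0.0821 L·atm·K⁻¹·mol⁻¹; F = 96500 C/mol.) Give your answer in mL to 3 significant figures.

165 mL

Q = 0.193 A × 6420 s = 1239 C
n(e⁻) = 1239 / 96500 = 0.01284 mol
2Cl⁻ → Cl₂ + 2e⁻, so n(Cl₂) = 0.01284 / 2 = 0.006420 mol
V = nRT/P = 0.006420 × 0.0821 × 288 / 0.922 = 0.1646 L
= 165 mL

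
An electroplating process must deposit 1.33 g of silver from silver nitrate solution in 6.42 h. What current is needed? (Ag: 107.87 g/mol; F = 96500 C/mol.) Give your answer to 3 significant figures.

0.0515 A

n(Ag) = 1.33 / 107.87 = 0.01233 mol
Ag⁺ + e⁻ → Ag, so n(e⁻) = 0.01233 mol
Q = 0.01233 × 96500 = 1190 C
I = Q / t = 1190 / 23112 s = 0.0515 A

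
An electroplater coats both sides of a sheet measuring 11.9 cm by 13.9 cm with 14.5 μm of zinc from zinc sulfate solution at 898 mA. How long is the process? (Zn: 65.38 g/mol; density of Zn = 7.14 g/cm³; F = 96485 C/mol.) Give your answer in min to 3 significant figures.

188 min

Plated area = 2 × 11.9 × 13.9 = 330.8 cm²
Volume = 330.8 × 14.5×10⁻⁴ cm = 0.4797 cm³
m(Zn) = 0.4797 × 7.14 = 3.425 g
n(Zn) = 3.425 / 65.38 = 0.05239 mol; n(e⁻) = 2 × 0.05239 = 0.1048 mol
Q = 0.1048 × 96485 = 10110 C
t = 10110 / 0.898 = 11260 s = 188 min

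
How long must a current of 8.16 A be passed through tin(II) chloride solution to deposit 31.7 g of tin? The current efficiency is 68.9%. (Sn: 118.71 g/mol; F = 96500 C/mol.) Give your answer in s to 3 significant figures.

9170 s

n(Sn) = 31.7 / 118.71 = 0.2670 mol
Sn²⁺ + 2e⁻ → Sn, so n(e⁻) = 2 × 0.2670 = 0.5340 mol
Q = 0.5340 × 96500 / 0.689 = 74790 C
t = Q / I = 74790 / 8.16 = 9165 s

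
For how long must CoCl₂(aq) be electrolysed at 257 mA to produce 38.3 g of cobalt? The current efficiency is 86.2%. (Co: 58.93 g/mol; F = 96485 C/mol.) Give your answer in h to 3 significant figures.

157 h

n(Co) = 38.3 / 58.93 = 0.6499 mol
Co²⁺ + 2e⁻ → Co, so n(e⁻) = 2 × 0.6499 = 1.300 mol
Q = 1.300 × 96485 / 0.862 = 1.455×10^5 C
t = Q / I = 1.455×10^5 / 0.257 = 5.661×10^5 s = 157 h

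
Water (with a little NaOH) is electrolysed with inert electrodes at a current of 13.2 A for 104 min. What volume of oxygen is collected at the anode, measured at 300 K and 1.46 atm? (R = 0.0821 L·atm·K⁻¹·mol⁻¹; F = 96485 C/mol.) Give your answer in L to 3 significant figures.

3.60 L

Q = It = 13.2 × 6240 = 82370 C
n(e⁻) = 82370 / 96485 = 0.8537 mol
2H₂O → O₂ + 4H⁺ + 4e⁻, so n(O₂) = 0.8537 / 4 = 0.2134 mol
V = nRT/P = 0.2134 × 0.0821 × 300 / 1.46 = 3.600 L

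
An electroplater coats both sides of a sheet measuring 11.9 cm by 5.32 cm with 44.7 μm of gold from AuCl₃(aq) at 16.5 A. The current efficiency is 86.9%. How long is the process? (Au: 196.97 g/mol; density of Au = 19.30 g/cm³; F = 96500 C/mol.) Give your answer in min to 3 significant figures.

18.7 min

Plated area = 2 × 11.9 × 5.32 = 126.6 cm²
Volume = 126.6 × 44.7×10⁻⁴ cm = 0.5659 cm³
m(Au) = 0.5659 × 19.30 = 10.92 g
n(Au) = 10.92 / 196.97 = 0.05544 mol; n(e⁻) = 3 × 0.05544 = 0.1663 mol
Q = 0.1663 × 96500 / 0.869 = 18470 C
t = 18470 / 16.5 = 1119 s = 18.7 min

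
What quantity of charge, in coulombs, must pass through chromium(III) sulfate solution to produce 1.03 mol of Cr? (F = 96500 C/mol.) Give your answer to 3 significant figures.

Cr³⁺ + 3e⁻ → Cr, so n(e⁻) = 3 × 1.03 = 3.090 mol
Q = 3.090 × 96500 = 2.982×10^5 C

2.98×10^5 C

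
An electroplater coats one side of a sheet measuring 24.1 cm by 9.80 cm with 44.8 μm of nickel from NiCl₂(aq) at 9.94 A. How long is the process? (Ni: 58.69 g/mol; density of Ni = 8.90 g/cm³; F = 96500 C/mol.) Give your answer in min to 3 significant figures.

51.9 min

Plated area = 24.1 × 9.80 = 236.2 cm²
Volume = 236.2 × 44.8×10⁻⁴ cm = 1.058 cm³
m(Ni) = 1.058 × 8.90 = 9.416 g
n(Ni) = 9.416 / 58.69 = 0.1604 mol; n(e⁻) = 2 × 0.1604 = 0.3208 mol
Q = 0.3208 × 96500 = 30960 C
t = 30960 / 9.94 = 3115 s = 51.9 min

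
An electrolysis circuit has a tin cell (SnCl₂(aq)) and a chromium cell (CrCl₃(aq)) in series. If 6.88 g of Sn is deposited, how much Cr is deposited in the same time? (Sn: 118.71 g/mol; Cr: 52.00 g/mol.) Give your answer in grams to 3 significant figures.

n(Sn) = 6.88 / 118.71 = 0.05796 mol
Sn²⁺ + 2e⁻ → Sn, so n(e⁻) = 2 × 0.05796 = 0.1159 mol
Same current for the same time ⇒ same n(e⁻) = 0.1159 mol in both cells.
Cr³⁺ + 3e⁻ → Cr, so n(Cr) = 0.1159 / 3 = 0.03863 mol
m(Cr) = 0.03863 × 52.00 = 2.01 g

2.01 g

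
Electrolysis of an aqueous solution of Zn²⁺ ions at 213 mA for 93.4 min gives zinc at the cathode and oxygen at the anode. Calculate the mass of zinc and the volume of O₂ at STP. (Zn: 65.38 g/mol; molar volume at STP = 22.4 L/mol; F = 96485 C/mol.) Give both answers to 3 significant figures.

Q = 0.213 × 5604 = 1194 C; n(e⁻) = 1194 / 96485 = 0.01237 mol
Cathode: Zn²⁺ + 2e⁻ → Zn → n(Zn) = 0.01237/2 = 0.006185 mol → 0.404 g
Anode: 2H₂O → O₂ + 4H⁺ + 4e⁻ → n(O₂) = 0.01237/4 = 0.003093 mol → 0.0693 L

0.404 g Zn; 0.0693 L O₂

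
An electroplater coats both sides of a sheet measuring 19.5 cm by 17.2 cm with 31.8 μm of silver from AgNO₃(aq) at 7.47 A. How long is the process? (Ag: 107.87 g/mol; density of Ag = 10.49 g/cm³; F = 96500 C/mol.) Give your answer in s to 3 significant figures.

2680 s

Plated area = 2 × 19.5 × 17.2 = 670.8 cm²
Volume = 670.8 × 31.8×10⁻⁴ cm = 2.133 cm³
m(Ag) = 2.133 × 10.49 = 22.38 g
n(Ag) = 22.38 / 107.87 = 0.2075 mol; n(e⁻) = 0.2075 mol
Q = 0.2075 × 96500 = 20020 C
t = 20020 / 7.47 = 2680 s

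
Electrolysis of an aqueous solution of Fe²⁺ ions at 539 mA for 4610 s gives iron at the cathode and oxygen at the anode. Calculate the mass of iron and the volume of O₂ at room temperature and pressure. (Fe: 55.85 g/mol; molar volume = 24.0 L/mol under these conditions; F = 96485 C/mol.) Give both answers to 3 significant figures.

0.719 g Fe; 0.155 L O₂

Q = 0.539 × 4610 = 2485 C; n(e⁻) = 2485 / 96485 = 0.02576 mol
Cathode: Fe²⁺ + 2e⁻ → Fe → n(Fe) = 0.02576/2 = 0.01288 mol → 0.719 g
Anode: 2H₂O → O₂ + 4H⁺ + 4e⁻ → n(O₂) = 0.02576/4 = 0.006440 mol → 0.155 L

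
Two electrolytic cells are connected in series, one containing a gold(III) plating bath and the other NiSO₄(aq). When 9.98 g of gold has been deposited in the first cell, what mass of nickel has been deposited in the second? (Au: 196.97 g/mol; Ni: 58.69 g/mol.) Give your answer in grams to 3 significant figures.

n(Au) = 9.98 / 196.97 = 0.05067 mol
Au³⁺ + 3e⁻ → Au, so n(e⁻) = 3 × 0.05067 = 0.1520 mol
The cells are in series, so the same charge (and hence the same n(e⁻) = 0.1520 mol) passes through both.
Ni²⁺ + 2e⁻ → Ni, so n(Ni) = 0.1520 / 2 = 0.07600 mol
m(Ni) = 0.07600 × 58.69 = 4.46 g

4.46 g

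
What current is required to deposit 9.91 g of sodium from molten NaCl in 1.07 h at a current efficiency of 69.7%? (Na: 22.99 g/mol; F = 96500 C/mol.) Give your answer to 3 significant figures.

15.5 A

n(Na) = 9.91 / 22.99 = 0.4311 mol
Na⁺ + e⁻ → Na, so n(e⁻) = 0.4311 mol
Q = 0.4311 × 96500 / 0.697 = 59690 C
I = Q / t = 59690 / 3852 s = 15.5 A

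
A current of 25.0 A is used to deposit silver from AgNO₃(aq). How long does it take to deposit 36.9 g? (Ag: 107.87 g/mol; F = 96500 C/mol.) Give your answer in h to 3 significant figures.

n(Ag) = 36.9 / 107.87 = 0.3421 mol
Ag⁺ + e⁻ → Ag, so n(e⁻) = 0.3421 mol
Q = 0.3421 × 96500 = 33010 C
t = Q / I = 33010 / 25.0 = 1320 s = 0.367 h

0.367 h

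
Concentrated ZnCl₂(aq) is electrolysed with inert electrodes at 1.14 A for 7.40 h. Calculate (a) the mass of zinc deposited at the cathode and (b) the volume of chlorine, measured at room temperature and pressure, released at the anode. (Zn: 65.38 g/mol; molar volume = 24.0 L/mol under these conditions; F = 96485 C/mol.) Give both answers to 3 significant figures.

10.3 g Zn; 3.78 L Cl₂

Q = 1.14 × 26640 = 30370 C; n(e⁻) = 30370 / 96485 = 0.3148 mol
Cathode: Zn²⁺ + 2e⁻ → Zn → n(Zn) = 0.3148/2 = 0.1574 mol → 10.3 g
Anode: 2Cl⁻ → Cl₂ + 2e⁻ → n(Cl₂) = 0.3148/2 = 0.1574 mol → 3.78 L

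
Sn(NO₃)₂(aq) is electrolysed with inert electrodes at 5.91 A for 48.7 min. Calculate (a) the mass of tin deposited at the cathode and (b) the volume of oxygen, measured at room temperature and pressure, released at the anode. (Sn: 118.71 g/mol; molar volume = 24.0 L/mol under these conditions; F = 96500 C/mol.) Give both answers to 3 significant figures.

10.6 g Sn; 1.07 L O₂

Q = 5.91 × 2922 = 17270 C; n(e⁻) = 17270 / 96500 = 0.1790 mol
Cathode: Sn²⁺ + 2e⁻ → Sn → n(Sn) = 0.1790/2 = 0.08950 mol → 10.6 g
Anode: 2H₂O → O₂ + 4H⁺ + 4e⁻ → n(O₂) = 0.1790/4 = 0.04475 mol → 1.07 L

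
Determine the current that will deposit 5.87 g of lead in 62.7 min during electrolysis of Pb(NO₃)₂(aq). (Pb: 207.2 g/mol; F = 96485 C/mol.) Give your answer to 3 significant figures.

1.45 A

n(Pb) = 5.87 / 207.2 = 0.02833 mol
Pb²⁺ + 2e⁻ → Pb, so n(e⁻) = 2 × 0.02833 = 0.05666 mol
Q = 0.05666 × 96485 = 5467 C
I = Q / t = 5467 / 3762 s = 1.45 A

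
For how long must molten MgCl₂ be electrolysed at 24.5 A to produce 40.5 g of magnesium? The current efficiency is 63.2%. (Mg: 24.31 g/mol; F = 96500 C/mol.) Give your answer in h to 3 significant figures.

n(Mg) = 40.5 / 24.31 = 1.666 mol
Mg²⁺ + 2e⁻ → Mg, so n(e⁻) = 2 × 1.666 = 3.332 mol
Q = 3.332 × 96500 / 0.632 = 5.088×10^5 C
t = Q / I = 5.088×10^5 / 24.5 = 20770 s = 5.77 h

5.77 h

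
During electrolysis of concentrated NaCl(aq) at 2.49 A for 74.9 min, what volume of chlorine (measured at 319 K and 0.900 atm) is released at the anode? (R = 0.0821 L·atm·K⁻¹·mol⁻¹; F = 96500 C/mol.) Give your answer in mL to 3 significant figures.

1690 mL

Charge passed = 2.49 × 4494 = 11190 C
Moles of electrons = 11190 / 96500 = 0.1160 mol
2Cl⁻ → Cl₂ + 2e⁻, so n(Cl₂) = 0.1160 / 2 = 0.05800 mol
V = nRT/P = 0.05800 × 0.0821 × 319 / 0.900 = 1.688 L
= 1690 mL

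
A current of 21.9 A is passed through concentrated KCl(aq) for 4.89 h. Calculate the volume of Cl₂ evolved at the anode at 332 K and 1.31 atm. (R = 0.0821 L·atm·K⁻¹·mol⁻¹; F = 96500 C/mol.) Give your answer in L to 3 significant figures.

Q = It = 21.9 × 17604 = 3.855×10^5 C
n(e⁻) = Q/F = 3.855×10^5/96500 = 3.995 mol
2Cl⁻ → Cl₂ + 2e⁻, so n(Cl₂) = 3.995 / 2 = 1.998 mol
V = nRT/P = 1.998 × 0.0821 × 332 / 1.31 = 41.57 L

41.6 L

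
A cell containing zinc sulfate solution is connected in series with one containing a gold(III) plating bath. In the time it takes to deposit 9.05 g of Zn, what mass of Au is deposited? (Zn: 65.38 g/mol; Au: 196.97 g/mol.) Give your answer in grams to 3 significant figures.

n(Zn) = 9.05 / 65.38 = 0.1384 mol
Zn²⁺ + 2e⁻ → Zn, so n(e⁻) = 2 × 0.1384 = 0.2768 mol
The cells are in series, so the same charge (and hence the same n(e⁻) = 0.2768 mol) passes through both.
Au³⁺ + 3e⁻ → Au, so n(Au) = 0.2768 / 3 = 0.09227 mol
m(Au) = 0.09227 × 196.97 = 18.2 g

18.2 g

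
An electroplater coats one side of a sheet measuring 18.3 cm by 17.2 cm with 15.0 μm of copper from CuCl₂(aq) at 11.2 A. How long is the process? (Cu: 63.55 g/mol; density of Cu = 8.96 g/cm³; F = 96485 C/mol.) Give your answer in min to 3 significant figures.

Plated area = 18.3 × 17.2 = 314.8 cm²
Volume = 314.8 × 15.0×10⁻⁴ cm = 0.4722 cm³
m(Cu) = 0.4722 × 8.96 = 4.231 g
n(Cu) = 4.231 / 63.55 = 0.06658 mol; n(e⁻) = 2 × 0.06658 = 0.1332 mol
Q = 0.1332 × 96485 = 12850 C
t = 12850 / 11.2 = 1147 s = 19.1 min

19.1 min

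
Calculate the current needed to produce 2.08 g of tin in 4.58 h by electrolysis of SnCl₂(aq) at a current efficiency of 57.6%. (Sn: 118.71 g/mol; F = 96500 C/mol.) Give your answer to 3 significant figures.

0.356 A

n(Sn) = 2.08 / 118.71 = 0.01752 mol
Sn²⁺ + 2e⁻ → Sn, so n(e⁻) = 2 × 0.01752 = 0.03504 mol
Q = 0.03504 × 96500 / 0.576 = 5870 C
I = Q / t = 5870 / 16488 s = 0.356 A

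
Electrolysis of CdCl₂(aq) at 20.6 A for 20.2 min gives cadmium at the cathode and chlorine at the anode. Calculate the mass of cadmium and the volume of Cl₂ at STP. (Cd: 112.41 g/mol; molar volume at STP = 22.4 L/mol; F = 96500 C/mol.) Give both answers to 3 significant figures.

14.5 g Cd; 2.90 L Cl₂

Q = 20.6 × 1212 = 24970 C; n(e⁻) = 24970 / 96500 = 0.2588 mol
Cathode: Cd²⁺ + 2e⁻ → Cd → n(Cd) = 0.2588/2 = 0.1294 mol → 14.5 g
Anode: 2Cl⁻ → Cl₂ + 2e⁻ → n(Cl₂) = 0.2588/2 = 0.1294 mol → 2.90 L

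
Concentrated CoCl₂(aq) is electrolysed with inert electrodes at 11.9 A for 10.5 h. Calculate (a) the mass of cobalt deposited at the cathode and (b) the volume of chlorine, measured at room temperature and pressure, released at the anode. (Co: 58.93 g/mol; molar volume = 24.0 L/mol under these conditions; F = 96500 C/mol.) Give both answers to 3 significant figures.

Q = 11.9 × 37800 = 4.498×10^5 C; n(e⁻) = 4.498×10^5 / 96500 = 4.661 mol
Cathode: Co²⁺ + 2e⁻ → Co → n(Co) = 4.661/2 = 2.331 mol → 137 g
Anode: 2Cl⁻ → Cl₂ + 2e⁻ → n(Cl₂) = 4.661/2 = 2.331 mol → 55.9 L

137 g Co; 55.9 L Cl₂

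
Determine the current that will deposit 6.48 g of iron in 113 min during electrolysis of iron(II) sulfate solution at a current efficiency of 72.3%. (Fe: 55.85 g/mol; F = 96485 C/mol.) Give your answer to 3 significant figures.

n(Fe) = 6.48 / 55.85 = 0.1160 mol
Fe²⁺ + 2e⁻ → Fe, so n(e⁻) = 2 × 0.1160 = 0.2320 mol
Q = 0.2320 × 96485 / 0.723 = 30960 C
I = Q / t = 30960 / 6780 s = 4.57 A

4.57 A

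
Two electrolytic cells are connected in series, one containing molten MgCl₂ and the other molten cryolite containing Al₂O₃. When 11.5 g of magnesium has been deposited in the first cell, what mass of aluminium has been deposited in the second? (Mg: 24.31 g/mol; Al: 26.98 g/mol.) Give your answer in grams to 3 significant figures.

n(Mg) = 11.5 / 24.31 = 0.4731 mol
Mg²⁺ + 2e⁻ → Mg, so n(e⁻) = 2 × 0.4731 = 0.9462 mol
Same current for the same time ⇒ same n(e⁻) = 0.9462 mol in both cells.
Al³⁺ + 3e⁻ → Al, so n(Al) = 0.9462 / 3 = 0.3154 mol
m(Al) = 0.3154 × 26.98 = 8.51 g

8.51 g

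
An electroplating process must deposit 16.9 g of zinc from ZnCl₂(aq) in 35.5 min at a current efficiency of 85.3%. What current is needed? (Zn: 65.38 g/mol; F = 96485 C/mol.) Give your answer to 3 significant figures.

27.5 A

n(Zn) = 16.9 / 65.38 = 0.2585 mol
Zn²⁺ + 2e⁻ → Zn, so n(e⁻) = 2 × 0.2585 = 0.5170 mol
Q = 0.5170 × 96485 / 0.853 = 58480 C
I = Q / t = 58480 / 2130 s = 27.5 A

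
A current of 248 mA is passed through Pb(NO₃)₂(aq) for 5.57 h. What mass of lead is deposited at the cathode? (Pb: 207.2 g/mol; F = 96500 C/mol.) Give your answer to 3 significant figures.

5.34 g

Q = 0.248 A × 20052 s = 4973 C
n(e⁻) = Q/F = 4973/96500 = 0.05153 mol
Pb²⁺ + 2e⁻ → Pb, so n(Pb) = 0.05153 / 2 = 0.02577 mol
m = 0.02577 × 207.2 = 5.34 g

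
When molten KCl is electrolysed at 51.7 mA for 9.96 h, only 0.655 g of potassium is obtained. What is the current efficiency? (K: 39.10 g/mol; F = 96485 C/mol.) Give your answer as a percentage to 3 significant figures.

87.2%

Q = 0.0517 × 35856 = 1854 C
n(e⁻) = 1854 / 96485 = 0.01922 mol
K⁺ + e⁻ → K, so theoretical n(K) = 0.01922 mol → 0.7515 g
Efficiency = 0.655 / 0.7515 = 0.8716 = 87.2%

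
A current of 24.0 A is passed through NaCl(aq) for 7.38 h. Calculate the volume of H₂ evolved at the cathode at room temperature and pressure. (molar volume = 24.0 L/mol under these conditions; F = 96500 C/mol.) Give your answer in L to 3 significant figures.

Charge passed = 24.0 × 26568 = 6.376×10^5 C
n(e⁻) = 6.376×10^5 / 96500 = 6.607 mol
2H⁺ + 2e⁻ → H₂, so n(H₂) = 6.607 / 2 = 3.304 mol
V = 3.304 × 24.0 = 79.30 L

79.3 L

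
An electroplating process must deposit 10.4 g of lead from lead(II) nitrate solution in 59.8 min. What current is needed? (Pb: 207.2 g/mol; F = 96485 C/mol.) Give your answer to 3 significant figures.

n(Pb) = 10.4 / 207.2 = 0.05019 mol
Pb²⁺ + 2e⁻ → Pb, so n(e⁻) = 2 × 0.05019 = 0.1004 mol
Q = 0.1004 × 96485 = 9687 C
I = Q / t = 9687 / 3588 s = 2.70 A

2.70 A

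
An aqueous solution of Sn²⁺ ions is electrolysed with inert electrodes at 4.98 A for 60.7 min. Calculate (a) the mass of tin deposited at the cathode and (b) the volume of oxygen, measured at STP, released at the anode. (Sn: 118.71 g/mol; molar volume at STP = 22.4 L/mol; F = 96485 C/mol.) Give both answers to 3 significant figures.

Q = 4.98 × 3642 = 18140 C; n(e⁻) = 18140 / 96485 = 0.1880 mol
Cathode: Sn²⁺ + 2e⁻ → Sn → n(Sn) = 0.1880/2 = 0.09400 mol → 11.2 g
Anode: 2H₂O → O₂ + 4H⁺ + 4e⁻ → n(O₂) = 0.1880/4 = 0.04700 mol → 1.05 L

11.2 g Sn; 1.05 L O₂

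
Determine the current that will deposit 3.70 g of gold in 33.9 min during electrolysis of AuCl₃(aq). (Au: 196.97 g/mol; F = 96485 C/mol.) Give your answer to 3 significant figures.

n(Au) = 3.70 / 196.97 = 0.01878 mol
Au³⁺ + 3e⁻ → Au, so n(e⁻) = 3 × 0.01878 = 0.05634 mol
Q = 0.05634 × 96485 = 5436 C
I = Q / t = 5436 / 2034 s = 2.67 A

2.67 A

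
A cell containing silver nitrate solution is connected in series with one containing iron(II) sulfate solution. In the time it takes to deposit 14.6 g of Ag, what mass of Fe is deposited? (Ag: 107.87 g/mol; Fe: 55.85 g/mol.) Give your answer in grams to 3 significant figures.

3.78 g

n(Ag) = 14.6 / 107.87 = 0.1353 mol
Ag⁺ + e⁻ → Ag, so n(e⁻) = 0.1353 mol
Same current for the same time ⇒ same n(e⁻) = 0.1353 mol in both cells.
Fe²⁺ + 2e⁻ → Fe, so n(Fe) = 0.1353 / 2 = 0.06765 mol
m(Fe) = 0.06765 × 55.85 = 3.78 g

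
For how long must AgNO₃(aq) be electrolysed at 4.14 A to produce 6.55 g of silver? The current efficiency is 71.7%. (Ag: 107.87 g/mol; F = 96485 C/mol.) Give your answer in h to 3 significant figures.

n(Ag) = 6.55 / 107.87 = 0.06072 mol
Ag⁺ + e⁻ → Ag, so n(e⁻) = 0.06072 mol
Q = 0.06072 × 96485 / 0.717 = 8171 C
t = Q / I = 8171 / 4.14 = 1974 s = 0.548 h

0.548 h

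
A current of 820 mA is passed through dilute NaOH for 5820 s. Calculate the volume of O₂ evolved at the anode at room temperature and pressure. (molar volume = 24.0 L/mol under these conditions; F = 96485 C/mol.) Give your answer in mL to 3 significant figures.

297 mL

Q = It = 0.820 × 5820 = 4772 C
n(e⁻) = 4772 / 96485 = 0.04946 mol
2H₂O → O₂ + 4H⁺ + 4e⁻, so n(O₂) = 0.04946 / 4 = 0.01237 mol
V = 0.01237 × 24.0 = 0.2969 L
= 297 mL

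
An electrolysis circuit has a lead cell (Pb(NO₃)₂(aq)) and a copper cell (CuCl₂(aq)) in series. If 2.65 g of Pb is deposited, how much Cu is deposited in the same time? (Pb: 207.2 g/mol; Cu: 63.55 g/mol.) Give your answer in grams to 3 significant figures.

0.813 g

n(Pb) = 2.65 / 207.2 = 0.01279 mol
Pb²⁺ + 2e⁻ → Pb, so n(e⁻) = 2 × 0.01279 = 0.02558 mol
In series, the same 0.02558 mol of electrons flows through the second cell.
Cu²⁺ + 2e⁻ → Cu, so n(Cu) = 0.02558 / 2 = 0.01279 mol
m(Cu) = 0.01279 × 63.55 = 0.813 g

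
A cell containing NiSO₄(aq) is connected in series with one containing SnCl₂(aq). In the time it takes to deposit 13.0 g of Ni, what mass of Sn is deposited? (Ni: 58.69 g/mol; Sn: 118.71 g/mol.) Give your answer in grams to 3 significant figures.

26.3 g

n(Ni) = 13.0 / 58.69 = 0.2215 mol
Ni²⁺ + 2e⁻ → Ni, so n(e⁻) = 2 × 0.2215 = 0.4430 mol
In series, the same 0.4430 mol of electrons flows through the second cell.
Sn²⁺ + 2e⁻ → Sn, so n(Sn) = 0.4430 / 2 = 0.2215 mol
m(Sn) = 0.2215 × 118.71 = 26.3 g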